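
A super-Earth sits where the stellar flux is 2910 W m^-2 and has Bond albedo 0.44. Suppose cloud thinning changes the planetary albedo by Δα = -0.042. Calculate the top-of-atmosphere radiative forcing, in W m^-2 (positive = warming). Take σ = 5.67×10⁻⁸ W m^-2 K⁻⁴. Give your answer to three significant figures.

30.6 W m^-2

The change in absorbed flux is Δ[S(1−α)/4] = −SΔα/4 = 30.56 W m^-2.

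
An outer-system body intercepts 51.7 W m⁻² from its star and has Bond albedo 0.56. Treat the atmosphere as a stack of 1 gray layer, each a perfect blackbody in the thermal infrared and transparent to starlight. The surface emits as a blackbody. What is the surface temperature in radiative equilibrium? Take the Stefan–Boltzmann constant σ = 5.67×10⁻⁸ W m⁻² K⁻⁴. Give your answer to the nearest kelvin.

OLR = S(1−α)/4 = 5.687 W m⁻²; the top layer radiates at T_e = 100.1 K.
With N = 1 opaque layers, T_s = (N+1)^(1/4)·T_e = 2^(1/4)·100.1 = 119.0 K.

119 K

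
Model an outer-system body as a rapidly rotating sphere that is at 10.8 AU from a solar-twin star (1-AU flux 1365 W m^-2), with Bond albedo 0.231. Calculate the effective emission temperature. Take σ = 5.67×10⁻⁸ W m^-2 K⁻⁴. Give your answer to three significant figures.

79.4 K

Irradiance scales as 1/d², so S = 1365 W m^-2 × (1/10.8)² = 11.70 W m^-2.
Averaging over the sphere, the absorbed flux is S(1−α)/4 = 2.250 W m^-2.
Balancing against σT⁴: T = (2.250/5.67×10⁻⁸)^(1/4) = 79.37 K.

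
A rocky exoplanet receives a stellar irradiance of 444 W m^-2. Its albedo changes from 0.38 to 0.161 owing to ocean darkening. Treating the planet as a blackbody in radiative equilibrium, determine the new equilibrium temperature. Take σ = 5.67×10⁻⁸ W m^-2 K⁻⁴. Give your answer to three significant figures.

New equilibrium: T₂ = [(1−0.161)·444.0/(4σ)]^(1/4) = 201.3 K.

201 K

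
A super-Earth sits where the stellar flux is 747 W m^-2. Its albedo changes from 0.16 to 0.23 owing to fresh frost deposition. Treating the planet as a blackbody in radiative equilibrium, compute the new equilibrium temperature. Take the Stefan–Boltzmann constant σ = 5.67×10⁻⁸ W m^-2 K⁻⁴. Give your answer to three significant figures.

224 kelvin

T₂ = [S(1−α₂)/(4σ)]^(1/4) = [747.0·0.77/(4σ)]^(1/4) = 224.4 K.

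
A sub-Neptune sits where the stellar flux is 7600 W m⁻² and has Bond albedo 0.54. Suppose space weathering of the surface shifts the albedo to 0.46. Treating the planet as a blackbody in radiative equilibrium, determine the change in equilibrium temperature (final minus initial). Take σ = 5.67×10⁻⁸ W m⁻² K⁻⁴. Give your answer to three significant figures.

14.4 K

Before: T₁ = [7600·0.46/(4σ)]^(1/4) = 352.4 K.
With α = 0.46, T₂ = 366.8 K.
ΔT = T₂ − T₁ = 14.41 K.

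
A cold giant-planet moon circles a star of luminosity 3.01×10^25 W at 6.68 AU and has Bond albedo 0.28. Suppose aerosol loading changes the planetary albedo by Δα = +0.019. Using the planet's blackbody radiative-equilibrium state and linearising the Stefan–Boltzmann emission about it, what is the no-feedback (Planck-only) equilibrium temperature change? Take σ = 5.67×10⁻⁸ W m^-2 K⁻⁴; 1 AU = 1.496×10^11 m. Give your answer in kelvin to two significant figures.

-0.35 K

d = 6.68 × 1.496×10^11 m = 9.993×10^11 m.
Flux at the orbit: S = L/(4πd²) = 3.01×10^25/(4π·(9.99×10^11)²) = 2.399 W m^-2.
Reference equilibrium: T_e = [S(1−α)/(4σ)]^(1/4) = 52.53 K.
TOA radiative forcing: ΔF = −S·Δα/4 = −2.399·(+0.019)/4 = -0.01139 W m^-2.
The Planck feedback parameter is 4σT_e³ = 0.03287 W m^-2/K.
Hence the no-feedback warming is ΔF/(4σT_e³) = -0.347 K.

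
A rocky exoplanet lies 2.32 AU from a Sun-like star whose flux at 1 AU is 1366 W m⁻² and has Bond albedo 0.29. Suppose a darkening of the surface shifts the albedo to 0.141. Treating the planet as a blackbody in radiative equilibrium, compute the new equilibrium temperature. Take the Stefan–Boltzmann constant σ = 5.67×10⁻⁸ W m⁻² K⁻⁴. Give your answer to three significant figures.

By the inverse-square law, S = 1366/2.32² = 253.8 W m⁻².
New equilibrium: T₂ = [(1−0.141)·253.8/(4σ)]^(1/4) = 176.1 K.

176 K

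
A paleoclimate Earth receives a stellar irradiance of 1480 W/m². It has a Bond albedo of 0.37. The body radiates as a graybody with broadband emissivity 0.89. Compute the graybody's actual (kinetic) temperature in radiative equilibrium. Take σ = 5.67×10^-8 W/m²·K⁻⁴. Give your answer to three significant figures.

261 K

The planet absorbs (1−α)S over its disc πR² and re-emits over 4πR², so the mean absorbed flux is (1−0.37)·1480/4 = 233.1 W/m².
Radiative balance εσT⁴ = 233.1 gives T = [233.1/(0.89·σ)]^(1/4) = 260.7 K.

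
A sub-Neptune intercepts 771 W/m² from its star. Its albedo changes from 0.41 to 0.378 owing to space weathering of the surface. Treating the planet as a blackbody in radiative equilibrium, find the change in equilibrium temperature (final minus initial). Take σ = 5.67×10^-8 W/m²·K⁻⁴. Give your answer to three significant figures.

2.81 K

With α = 0.41, T₁ = 211.6 K.
Final:   T₂ = [S(1−0.378)/(4σ)]^(1/4) = 214.4 K.
Change: 214.4 − 211.6 = 2.813 K.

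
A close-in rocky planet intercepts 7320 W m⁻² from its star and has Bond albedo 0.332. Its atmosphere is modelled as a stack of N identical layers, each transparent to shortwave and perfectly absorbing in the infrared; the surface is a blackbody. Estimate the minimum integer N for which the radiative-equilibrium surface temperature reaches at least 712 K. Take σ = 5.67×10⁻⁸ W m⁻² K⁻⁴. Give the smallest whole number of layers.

OLR = S(1−α)/4 = 1222 W m⁻²; the top layer radiates at T_e = 383.2 K.
Need (N+1)T_e⁴ ≥ T_s⁴, i.e. N+1 ≥ (712/383.2)⁴ = 11.920.
The minimum whole number is N = 11.

11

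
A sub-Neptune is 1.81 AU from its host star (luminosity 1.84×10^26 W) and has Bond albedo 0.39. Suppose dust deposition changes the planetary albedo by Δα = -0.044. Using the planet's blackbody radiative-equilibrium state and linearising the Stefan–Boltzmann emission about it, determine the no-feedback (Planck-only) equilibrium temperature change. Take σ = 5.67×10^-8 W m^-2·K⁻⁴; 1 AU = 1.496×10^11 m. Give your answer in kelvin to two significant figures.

2.7 K

d = 1.81 × 1.496×10^11 m = 2.708×10^11 m.
Flux at the orbit: S = L/(4πd²) = 1.84×10^26/(4π·(2.71×10^11)²) = 199.7 W m^-2.
Reference equilibrium: T_e = [S(1−α)/(4σ)]^(1/4) = 152.2 K.
ΔF = −(S/4)Δα = −(199.7/4)×(-0.044) = 2.197 W m^-2.
The Planck feedback parameter is 4σT_e³ = 0.8002 W m^-2/K.
So ΔT₀ = 2.197/0.8002 = 2.75 K.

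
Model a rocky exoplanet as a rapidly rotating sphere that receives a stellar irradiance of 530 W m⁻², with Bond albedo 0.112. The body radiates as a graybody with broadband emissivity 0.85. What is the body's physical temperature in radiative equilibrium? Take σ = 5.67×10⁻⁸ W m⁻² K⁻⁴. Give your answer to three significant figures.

222 K

Absorbed flux (global mean): S(1−α)/4 = 530.0·0.888/4 = 117.7 W m⁻².
Equating to εσT⁴ with ε = 0.85: T = (117.7/0.85σ)^(1/4) = 222.3 K.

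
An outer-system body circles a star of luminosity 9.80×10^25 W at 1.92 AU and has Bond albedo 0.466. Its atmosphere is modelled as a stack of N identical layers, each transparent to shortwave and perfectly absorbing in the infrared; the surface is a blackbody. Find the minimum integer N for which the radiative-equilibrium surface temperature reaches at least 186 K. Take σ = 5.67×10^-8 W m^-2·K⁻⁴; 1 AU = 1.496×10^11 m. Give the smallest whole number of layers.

5

d = 1.92 × 1.496×10^11 m = 2.872×10^11 m.
S = L/(4πd²) = 94.53 W m^-2.
OLR = S(1−α)/4 = 12.62 W m^-2; the top layer radiates at T_e = 122.1 K.
T_s = (N+1)^(1/4)·T_e ≥ 186 K requires N+1 ≥ (T_s/T_e)⁴ = (186/122.1)⁴ = 5.378.
Rounding up, N = 5.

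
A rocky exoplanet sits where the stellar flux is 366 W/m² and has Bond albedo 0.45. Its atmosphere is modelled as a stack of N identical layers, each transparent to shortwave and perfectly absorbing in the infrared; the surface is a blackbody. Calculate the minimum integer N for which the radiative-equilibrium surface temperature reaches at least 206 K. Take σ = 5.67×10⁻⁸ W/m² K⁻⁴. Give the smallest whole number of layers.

2

OLR = S(1−α)/4 = 50.33 W/m²; the top layer radiates at T_e = 172.6 K.
T_s = (N+1)^(1/4)·T_e ≥ 206 K requires N+1 ≥ (T_s/T_e)⁴ = (206/172.6)⁴ = 2.029.
The minimum whole number is N = 2.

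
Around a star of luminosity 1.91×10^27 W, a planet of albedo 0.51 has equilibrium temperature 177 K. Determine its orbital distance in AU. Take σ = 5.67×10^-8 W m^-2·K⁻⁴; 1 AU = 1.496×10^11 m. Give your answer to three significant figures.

The flux needed for this T is 4σT⁴/(1−0.51) = 454.3 W m^-2.
S = L/(4πd²) → d = √(L/4πS) = √(1.91×10^27/(4π·454.3)) = 5.784×10^11 m = 3.866 AU.

3.87 AU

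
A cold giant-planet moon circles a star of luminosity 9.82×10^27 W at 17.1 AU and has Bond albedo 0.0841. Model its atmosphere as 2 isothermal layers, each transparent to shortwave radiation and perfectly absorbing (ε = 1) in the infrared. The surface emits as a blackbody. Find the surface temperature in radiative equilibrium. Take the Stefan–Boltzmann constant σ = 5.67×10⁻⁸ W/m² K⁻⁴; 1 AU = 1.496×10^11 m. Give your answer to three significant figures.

Orbital distance: d = 17.1 AU = 2.558×10^12 m.
Spreading L over a sphere of radius d: S = 9.82×10^27/(4π·2.56×10^12²) = 119.4 W/m².
Top-of-atmosphere balance: σT_e⁴ = S(1−α)/4 = 27.34 W/m² → T_e = 148.2 K.
With N = 2 opaque layers, T_s = (N+1)^(1/4)·T_e = 3^(1/4)·148.2 = 195.0 K.

195 K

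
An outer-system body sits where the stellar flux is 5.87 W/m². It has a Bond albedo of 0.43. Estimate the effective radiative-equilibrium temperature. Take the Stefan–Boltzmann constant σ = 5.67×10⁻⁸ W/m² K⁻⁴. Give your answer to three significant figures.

The planet absorbs (1−α)S over its disc πR² and re-emits over 4πR², so the mean absorbed flux is (1−0.43)·5.870/4 = 0.8365 W/m².
In equilibrium σT⁴ equals this, so T = 61.98 K.

62.0 kelvin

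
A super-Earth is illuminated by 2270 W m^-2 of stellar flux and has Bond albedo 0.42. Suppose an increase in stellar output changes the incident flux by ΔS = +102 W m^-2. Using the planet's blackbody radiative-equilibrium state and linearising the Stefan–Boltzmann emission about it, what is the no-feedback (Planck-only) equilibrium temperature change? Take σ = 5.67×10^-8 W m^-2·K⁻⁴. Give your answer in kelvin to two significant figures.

3.1 K

The baseline emission temperature is T_e = 276.0 K.
ΔF = Δ[S(1−α)]/4 = (1−0.42)·+102/4 = 14.79 W m^-2.
The Planck feedback parameter is 4σT_e³ = 4.770 W m^-2/K.
ΔT₀ = ΔF/λ_P = 14.79/4.770 = 3.10 K.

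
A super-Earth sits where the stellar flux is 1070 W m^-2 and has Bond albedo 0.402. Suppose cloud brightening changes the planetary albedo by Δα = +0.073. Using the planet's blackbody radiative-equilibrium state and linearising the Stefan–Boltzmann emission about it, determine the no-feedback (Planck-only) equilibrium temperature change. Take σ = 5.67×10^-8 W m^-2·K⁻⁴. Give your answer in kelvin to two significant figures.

The baseline emission temperature is T_e = 230.5 K.
ΔF = −(S/4)Δα = −(1070/4)×(+0.073) = -19.53 W m^-2.
Linearising σT⁴ gives d(σT⁴)/dT = 4σT_e³ = 2.776 W m^-2 per K.
ΔT₀ = ΔF/λ_P = -19.53/2.776 = -7.03 K.

-7.0 K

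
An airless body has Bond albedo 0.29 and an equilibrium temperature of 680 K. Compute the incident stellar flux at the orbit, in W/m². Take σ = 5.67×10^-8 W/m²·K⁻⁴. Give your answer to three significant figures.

68300 W/m²

Invert the energy balance for S: S = 4σT⁴/(1−α).
The emitted flux is σT⁴ = 12120 W/m².
S = 4·12120/0.71 = 68300 W/m².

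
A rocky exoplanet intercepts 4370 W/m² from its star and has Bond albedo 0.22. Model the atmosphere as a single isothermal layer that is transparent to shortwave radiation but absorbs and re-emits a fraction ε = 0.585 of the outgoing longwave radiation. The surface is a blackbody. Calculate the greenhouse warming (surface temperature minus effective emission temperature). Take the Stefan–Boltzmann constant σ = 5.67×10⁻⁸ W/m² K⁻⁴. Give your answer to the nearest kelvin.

The planet radiates to space at T_e = [S(1−α)/(4σ)]^(1/4) = 350.1 K.
For a single slab of emissivity ε, T_s⁴ = 2T_e⁴/(2−ε); thus T_s = 350.1·(1.413)^(1/4) = 381.8 K.
Greenhouse warming: T_s − T_e = 31.64 K.

32 K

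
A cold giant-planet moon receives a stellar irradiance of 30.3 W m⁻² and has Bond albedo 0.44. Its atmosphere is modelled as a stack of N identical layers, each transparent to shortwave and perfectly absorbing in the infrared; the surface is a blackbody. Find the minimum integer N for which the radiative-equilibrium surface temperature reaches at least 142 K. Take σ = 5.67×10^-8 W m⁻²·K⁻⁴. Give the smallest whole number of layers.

OLR = S(1−α)/4 = 4.242 W m⁻²; the top layer radiates at T_e = 93.00 K.
T_s = (N+1)^(1/4)·T_e ≥ 142 K requires N+1 ≥ (T_s/T_e)⁴ = (142/93.00)⁴ = 5.435.
So N ≥ 4.435; the smallest integer is N = 5.

5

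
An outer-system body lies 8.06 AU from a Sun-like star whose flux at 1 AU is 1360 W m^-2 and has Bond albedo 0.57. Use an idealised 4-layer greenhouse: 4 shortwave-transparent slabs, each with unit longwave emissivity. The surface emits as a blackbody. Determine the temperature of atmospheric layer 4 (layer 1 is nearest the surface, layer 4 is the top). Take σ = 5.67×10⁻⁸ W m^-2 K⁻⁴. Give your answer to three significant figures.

Irradiance scales as 1/d², so S = 1360 W m^-2 × (1/8.06)² = 20.93 W m^-2.
Top-of-atmosphere balance: σT_e⁴ = S(1−α)/4 = 2.250 W m^-2 → T_e = 79.37 K.
In the N-layer model, layer k (counted from the surface) has T_k = (N+1−k)^(1/4)·T_e.
With k = 4: T_4 = (4+1−4)^¼·79.37 K = 79.37 K.

79.4 K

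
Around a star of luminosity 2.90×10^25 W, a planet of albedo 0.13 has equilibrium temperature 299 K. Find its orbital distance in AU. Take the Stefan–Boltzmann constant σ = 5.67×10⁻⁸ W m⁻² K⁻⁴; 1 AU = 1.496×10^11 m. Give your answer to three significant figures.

The flux needed for this T is 4σT⁴/(1−0.13) = 2084 W m⁻².
S = L/(4πd²) → d = √(L/4πS) = √(2.90×10^25/(4π·2084)) = 3.328×10^10 m = 0.2225 AU.

0.222 AU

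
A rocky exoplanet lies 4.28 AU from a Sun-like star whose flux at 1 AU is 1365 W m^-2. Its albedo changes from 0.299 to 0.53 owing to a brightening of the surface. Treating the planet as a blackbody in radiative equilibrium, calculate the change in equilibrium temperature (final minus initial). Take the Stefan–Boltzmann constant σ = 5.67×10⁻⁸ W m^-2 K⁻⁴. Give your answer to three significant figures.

-11.7 K

Irradiance scales as 1/d², so S = 1365 W m^-2 × (1/4.28)² = 74.52 W m^-2.
Initial: T₁ = [S(1−0.299)/(4σ)]^(1/4) = 123.2 K.
Final:   T₂ = [S(1−0.53)/(4σ)]^(1/4) = 111.5 K.
Change: 111.5 − 123.2 = -11.72 K.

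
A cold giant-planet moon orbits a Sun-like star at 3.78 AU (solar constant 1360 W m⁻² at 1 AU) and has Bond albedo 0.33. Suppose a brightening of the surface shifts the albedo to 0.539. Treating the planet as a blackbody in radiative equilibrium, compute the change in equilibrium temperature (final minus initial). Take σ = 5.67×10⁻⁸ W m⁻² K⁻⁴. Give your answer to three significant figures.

-11.6 K

Irradiance scales as 1/d², so S = 1360 W m⁻² × (1/3.78)² = 95.18 W m⁻².
Initial: T₁ = [S(1−0.33)/(4σ)]^(1/4) = 129.5 K.
Final:   T₂ = [S(1−0.539)/(4σ)]^(1/4) = 117.9 K.
Change: 117.9 − 129.5 = -11.56 K.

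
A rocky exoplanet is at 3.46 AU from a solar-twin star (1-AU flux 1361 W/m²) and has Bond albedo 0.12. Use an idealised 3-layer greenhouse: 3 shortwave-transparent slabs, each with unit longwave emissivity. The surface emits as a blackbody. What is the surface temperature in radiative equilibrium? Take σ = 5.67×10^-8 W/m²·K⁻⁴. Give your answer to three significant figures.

205 K

By the inverse-square law, S = 1361/3.46² = 113.7 W/m².
Top-of-atmosphere balance: σT_e⁴ = S(1−α)/4 = 25.01 W/m² → T_e = 144.9 K.
With N = 3 opaque layers, T_s = (N+1)^(1/4)·T_e = 4^(1/4)·144.9 = 205.0 K.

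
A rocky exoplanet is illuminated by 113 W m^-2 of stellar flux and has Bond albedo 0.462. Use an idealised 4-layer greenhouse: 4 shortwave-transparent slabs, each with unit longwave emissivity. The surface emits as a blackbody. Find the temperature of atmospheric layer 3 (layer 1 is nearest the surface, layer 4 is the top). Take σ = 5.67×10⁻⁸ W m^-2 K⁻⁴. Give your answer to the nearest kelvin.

The effective emission temperature is T_e = [S(1−α)/(4σ)]^¼ = 128.0 K.
Each opaque layer satisfies 2T_j⁴ = T_{j−1}⁴ + T_{j+1}⁴, giving T_k⁴ = (N+1−k)T_e⁴.
T_3 = (2)^(1/4)·128.0 = 152.2 K.

152 kelvin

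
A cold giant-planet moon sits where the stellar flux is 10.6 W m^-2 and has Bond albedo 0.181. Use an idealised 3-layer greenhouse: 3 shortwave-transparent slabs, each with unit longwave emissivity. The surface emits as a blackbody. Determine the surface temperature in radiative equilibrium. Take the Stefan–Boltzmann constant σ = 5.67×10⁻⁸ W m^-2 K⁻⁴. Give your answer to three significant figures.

111 kelvin

Top-of-atmosphere balance: σT_e⁴ = S(1−α)/4 = 2.170 W m^-2 → T_e = 78.66 K.
Layer-by-layer balance gives σT_s⁴ = (N+1)σT_e⁴, so T_s = 4^¼·78.66 = 111.2 K.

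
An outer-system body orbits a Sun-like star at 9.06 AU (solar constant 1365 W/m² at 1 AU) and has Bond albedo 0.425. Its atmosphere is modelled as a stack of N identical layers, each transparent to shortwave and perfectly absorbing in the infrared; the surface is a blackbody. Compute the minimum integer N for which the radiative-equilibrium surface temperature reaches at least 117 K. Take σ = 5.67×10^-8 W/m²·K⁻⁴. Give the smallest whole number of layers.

4

Irradiance scales as 1/d², so S = 1365 W/m² × (1/9.06)² = 16.63 W/m².
OLR = S(1−α)/4 = 2.390 W/m²; the top layer radiates at T_e = 80.58 K.
Since T_s⁴ = (N+1)T_e⁴, we need N ≥ (T_s/T_e)⁴ − 1 = 3.445.
So N ≥ 3.445; the smallest integer is N = 4.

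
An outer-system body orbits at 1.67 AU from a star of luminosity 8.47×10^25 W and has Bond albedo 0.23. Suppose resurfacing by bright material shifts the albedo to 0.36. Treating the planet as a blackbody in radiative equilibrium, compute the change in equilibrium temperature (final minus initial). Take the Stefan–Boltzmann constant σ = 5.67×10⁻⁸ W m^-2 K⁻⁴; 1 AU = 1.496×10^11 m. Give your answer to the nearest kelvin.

d = 1.67 × 1.496×10^11 m = 2.498×10^11 m.
S = L/(4πd²) = 108.0 W m^-2.
With α = 0.23, T₁ = 138.4 K.
With α = 0.36, T₂ = 132.1 K.
Change: 132.1 − 138.4 = -6.252 K.

-6 K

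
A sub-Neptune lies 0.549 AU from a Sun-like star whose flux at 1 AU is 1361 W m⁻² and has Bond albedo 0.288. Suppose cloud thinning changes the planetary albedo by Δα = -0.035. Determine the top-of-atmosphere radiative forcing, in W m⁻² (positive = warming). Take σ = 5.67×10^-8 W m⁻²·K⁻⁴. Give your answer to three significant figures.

Flux at the orbit: S = 1361/(0.549)² = 4516 W m⁻².
TOA radiative forcing: ΔF = −S·Δα/4 = −4516·(-0.035)/4 = 39.51 W m⁻².

39.5 W m⁻²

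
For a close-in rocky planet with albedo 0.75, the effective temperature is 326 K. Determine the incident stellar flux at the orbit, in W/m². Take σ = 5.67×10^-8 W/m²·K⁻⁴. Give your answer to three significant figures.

10200 W/m²

From S(1−α)/4 = σT⁴: S = 4σT⁴/(1−α).
σT⁴ = 5.67×10⁻⁸·(326)⁴ = 640.4 W/m².
S = 4·640.4/0.25 = 10250 W/m².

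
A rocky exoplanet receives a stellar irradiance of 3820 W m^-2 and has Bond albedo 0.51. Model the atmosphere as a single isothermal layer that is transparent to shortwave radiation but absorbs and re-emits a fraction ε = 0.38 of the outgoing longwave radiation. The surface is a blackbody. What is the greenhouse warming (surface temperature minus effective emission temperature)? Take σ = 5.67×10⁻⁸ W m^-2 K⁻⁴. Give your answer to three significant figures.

The planet radiates to space at T_e = [S(1−α)/(4σ)]^(1/4) = 301.4 K.
For a single slab of emissivity ε, T_s⁴ = 2T_e⁴/(2−ε); thus T_s = 301.4·(1.235)^(1/4) = 317.7 K.
Greenhouse warming: T_s − T_e = 16.30 K.

16.3 K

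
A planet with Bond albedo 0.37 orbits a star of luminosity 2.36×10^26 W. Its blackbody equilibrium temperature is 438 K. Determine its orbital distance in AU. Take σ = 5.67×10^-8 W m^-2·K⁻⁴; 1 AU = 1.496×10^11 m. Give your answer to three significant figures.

Required flux: S = 4σT⁴/(1−α) = 13250 W m^-2.
Then d = [L/(4πS)]^(1/2) = 3.765×10^10 m, i.e. 0.2517 AU.

0.252 AU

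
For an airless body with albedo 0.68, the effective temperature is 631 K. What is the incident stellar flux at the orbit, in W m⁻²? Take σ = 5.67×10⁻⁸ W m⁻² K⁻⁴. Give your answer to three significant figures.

Invert the energy balance for S: S = 4σT⁴/(1−α).
σT⁴ = 5.67×10⁻⁸·(631)⁴ = 8989 W m⁻².
So S = 4×8989/(1−0.68) = 1.124×10^5 W m⁻².

1.12×10^5 W m⁻²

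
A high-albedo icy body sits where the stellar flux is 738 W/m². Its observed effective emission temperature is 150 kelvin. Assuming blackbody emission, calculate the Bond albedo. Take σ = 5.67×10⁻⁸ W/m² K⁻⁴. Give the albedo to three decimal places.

Energy balance: S(1−α)/4 = σT⁴, so 1−α = 4σT⁴/S.
σT⁴ = 28.70 W/m², so 4σT⁴ = 114.8 W/m².
1−α = 114.8/738.0 = 0.1556, so α = 0.8444.

0.844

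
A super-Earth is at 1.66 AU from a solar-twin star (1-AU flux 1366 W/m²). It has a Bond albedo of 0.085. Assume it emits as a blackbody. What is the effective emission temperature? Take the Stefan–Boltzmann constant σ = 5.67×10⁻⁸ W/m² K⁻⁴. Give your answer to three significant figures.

211 K

Irradiance scales as 1/d², so S = 1366 W/m² × (1/1.66)² = 495.7 W/m².
Averaging over the sphere, the absorbed flux is S(1−α)/4 = 113.4 W/m².
In equilibrium σT⁴ equals this, so T = 211.5 K.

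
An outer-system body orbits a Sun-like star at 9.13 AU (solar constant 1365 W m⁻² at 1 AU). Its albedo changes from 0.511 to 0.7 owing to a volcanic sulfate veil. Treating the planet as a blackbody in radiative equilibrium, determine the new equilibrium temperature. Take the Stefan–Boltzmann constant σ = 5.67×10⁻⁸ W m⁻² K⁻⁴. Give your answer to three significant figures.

68.2 kelvin

By the inverse-square law, S = 1365/9.13² = 16.38 W m⁻².
With the new albedo, S(1−α₂)/4 = 1.228 W m⁻², so T₂ = 68.22 K.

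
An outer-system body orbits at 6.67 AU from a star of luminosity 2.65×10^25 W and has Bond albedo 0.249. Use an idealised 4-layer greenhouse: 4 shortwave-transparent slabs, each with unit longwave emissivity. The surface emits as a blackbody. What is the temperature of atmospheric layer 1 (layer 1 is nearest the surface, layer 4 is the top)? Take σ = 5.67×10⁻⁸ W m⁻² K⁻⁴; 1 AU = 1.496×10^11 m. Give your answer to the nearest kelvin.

Orbital distance: d = 6.67 AU = 9.978×10^11 m.
S = L/(4πd²) = 2.118 W m⁻².
OLR = S(1−α)/4 = 0.3977 W m⁻²; the top layer radiates at T_e = 51.46 K.
In the N-layer model, layer k (counted from the surface) has T_k = (N+1−k)^(1/4)·T_e.
With k = 1: T_1 = (4+1−1)^¼·51.46 K = 72.78 K.

73 K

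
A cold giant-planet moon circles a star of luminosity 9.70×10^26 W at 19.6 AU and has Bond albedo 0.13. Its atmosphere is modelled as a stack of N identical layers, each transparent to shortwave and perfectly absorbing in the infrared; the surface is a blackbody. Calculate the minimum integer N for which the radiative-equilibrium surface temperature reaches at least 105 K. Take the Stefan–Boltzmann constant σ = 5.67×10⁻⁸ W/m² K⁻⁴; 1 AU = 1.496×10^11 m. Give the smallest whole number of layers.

3

Orbital distance: d = 19.6 AU = 2.932×10^12 m.
S = L/(4πd²) = 8.978 W/m².
The effective emission temperature is T_e = [S(1−α)/(4σ)]^¼ = 76.61 K.
T_s = (N+1)^(1/4)·T_e ≥ 105 K requires N+1 ≥ (T_s/T_e)⁴ = (105/76.61)⁴ = 3.529.
Rounding up, N = 3.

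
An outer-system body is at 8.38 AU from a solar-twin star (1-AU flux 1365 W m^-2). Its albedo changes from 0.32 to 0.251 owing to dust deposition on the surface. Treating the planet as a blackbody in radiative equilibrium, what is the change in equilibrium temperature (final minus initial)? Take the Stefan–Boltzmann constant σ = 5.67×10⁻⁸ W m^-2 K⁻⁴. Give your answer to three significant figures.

2.14 K

By the inverse-square law, S = 1365/8.38² = 19.44 W m^-2.
Before: T₁ = [19.44·0.68/(4σ)]^(1/4) = 87.37 K.
Final:   T₂ = [S(1−0.251)/(4σ)]^(1/4) = 89.51 K.
Change: 89.51 − 87.37 = 2.137 K.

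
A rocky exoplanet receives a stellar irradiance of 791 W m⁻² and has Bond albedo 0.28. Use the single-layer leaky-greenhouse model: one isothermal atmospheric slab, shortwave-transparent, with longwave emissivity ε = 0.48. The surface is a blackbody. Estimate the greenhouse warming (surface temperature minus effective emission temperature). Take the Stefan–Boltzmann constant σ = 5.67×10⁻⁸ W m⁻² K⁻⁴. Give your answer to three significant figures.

15.9 kelvin

The planet radiates to space at T_e = [S(1−α)/(4σ)]^(1/4) = 223.9 K.
The surface balance (absorbed SW + ε·downward IR = σT_s⁴) with T_a⁴ = T_s⁴/2 reduces to T_s = T_e·[2/(2−ε)]^¼ = 239.8 K.
T_s − T_e = 239.8 − 223.9 = 15.90 K.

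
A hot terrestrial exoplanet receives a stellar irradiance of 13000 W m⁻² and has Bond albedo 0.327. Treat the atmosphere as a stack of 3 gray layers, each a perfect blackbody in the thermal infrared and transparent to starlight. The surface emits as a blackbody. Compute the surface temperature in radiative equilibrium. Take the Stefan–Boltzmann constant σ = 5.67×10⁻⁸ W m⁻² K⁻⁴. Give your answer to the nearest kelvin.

627 kelvin

OLR = S(1−α)/4 = 2187 W m⁻²; the top layer radiates at T_e = 443.2 K.
Layer-by-layer balance gives σT_s⁴ = (N+1)σT_e⁴, so T_s = 4^¼·443.2 = 626.7 K.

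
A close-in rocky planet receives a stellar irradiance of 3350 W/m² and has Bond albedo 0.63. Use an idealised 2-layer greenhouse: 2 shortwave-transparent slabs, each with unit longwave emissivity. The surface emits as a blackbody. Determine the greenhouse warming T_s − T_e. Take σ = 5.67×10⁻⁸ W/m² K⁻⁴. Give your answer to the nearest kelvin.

The effective emission temperature is T_e = [S(1−α)/(4σ)]^¼ = 271.9 K.
Surface: T_s = (3)^¼·T_e = 357.8 K.
Warming: T_s − T_e = 85.94 K.

86 K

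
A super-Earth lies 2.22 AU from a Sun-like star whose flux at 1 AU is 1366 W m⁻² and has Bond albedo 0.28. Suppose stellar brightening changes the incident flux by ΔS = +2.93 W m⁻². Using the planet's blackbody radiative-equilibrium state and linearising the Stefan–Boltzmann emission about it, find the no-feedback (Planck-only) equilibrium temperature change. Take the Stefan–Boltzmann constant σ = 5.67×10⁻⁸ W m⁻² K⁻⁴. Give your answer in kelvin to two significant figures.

Irradiance scales as 1/d², so S = 1366 W m⁻² × (1/2.22)² = 277.2 W m⁻².
The baseline emission temperature is T_e = 172.2 K.
ΔF = Δ[S(1−α)]/4 = (1−0.28)·+2.93/4 = 0.5274 W m⁻².
Linearising σT⁴ gives d(σT⁴)/dT = 4σT_e³ = 1.159 W m⁻² per K.
ΔT₀ = ΔF/λ_P = 0.5274/1.159 = 0.455 K.

0.46 kelvin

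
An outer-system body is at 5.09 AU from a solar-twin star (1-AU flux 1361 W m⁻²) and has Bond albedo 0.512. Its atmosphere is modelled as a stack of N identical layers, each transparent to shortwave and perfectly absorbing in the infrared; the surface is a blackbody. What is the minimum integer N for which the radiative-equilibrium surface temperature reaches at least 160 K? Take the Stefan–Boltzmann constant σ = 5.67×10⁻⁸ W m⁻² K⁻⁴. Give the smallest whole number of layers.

By the inverse-square law, S = 1361/5.09² = 52.53 W m⁻².
Top-of-atmosphere balance: σT_e⁴ = S(1−α)/4 = 6.409 W m⁻² → T_e = 103.1 K.
Since T_s⁴ = (N+1)T_e⁴, we need N ≥ (T_s/T_e)⁴ − 1 = 4.798.
Rounding up, N = 5.

5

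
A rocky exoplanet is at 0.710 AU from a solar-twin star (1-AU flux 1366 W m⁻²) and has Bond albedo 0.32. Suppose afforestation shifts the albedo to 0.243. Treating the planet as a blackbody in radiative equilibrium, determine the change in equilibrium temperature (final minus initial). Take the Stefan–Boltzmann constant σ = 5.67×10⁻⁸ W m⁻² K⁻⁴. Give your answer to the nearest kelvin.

8 kelvin

Flux at the orbit: S = 1366/(0.710)² = 2710 W m⁻².
Before: T₁ = [2710·0.68/(4σ)]^(1/4) = 300.2 K.
With α = 0.243, T₂ = 308.4 K.
ΔT = T₂ − T₁ = 8.160 K.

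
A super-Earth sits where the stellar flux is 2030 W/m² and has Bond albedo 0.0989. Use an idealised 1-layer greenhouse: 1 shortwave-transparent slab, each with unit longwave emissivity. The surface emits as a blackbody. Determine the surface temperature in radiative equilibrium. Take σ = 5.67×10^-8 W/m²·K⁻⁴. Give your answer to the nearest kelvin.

356 kelvin

OLR = S(1−α)/4 = 457.3 W/m²; the top layer radiates at T_e = 299.7 K.
For an N-layer opaque stack, T_s⁴ = (N+1)T_e⁴, hence T_s = (2)^(1/4)×299.7 K = 356.4 K.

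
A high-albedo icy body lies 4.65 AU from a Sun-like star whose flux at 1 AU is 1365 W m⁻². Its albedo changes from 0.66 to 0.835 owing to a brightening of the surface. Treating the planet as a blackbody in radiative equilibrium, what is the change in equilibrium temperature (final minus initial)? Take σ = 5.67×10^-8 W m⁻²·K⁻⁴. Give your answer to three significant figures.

-16.3 K

By the inverse-square law, S = 1365/4.65² = 63.13 W m⁻².
Initial: T₁ = [S(1−0.66)/(4σ)]^(1/4) = 98.63 K.
With α = 0.835, T₂ = 82.32 K.
Change: 82.32 − 98.63 = -16.31 K.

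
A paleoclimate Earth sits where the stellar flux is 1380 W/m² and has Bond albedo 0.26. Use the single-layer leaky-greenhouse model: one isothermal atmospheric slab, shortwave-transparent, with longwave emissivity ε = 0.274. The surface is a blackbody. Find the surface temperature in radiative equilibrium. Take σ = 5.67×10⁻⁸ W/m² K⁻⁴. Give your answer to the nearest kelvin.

The planet radiates to space at T_e = [S(1−α)/(4σ)]^(1/4) = 259.0 K.
The surface balance (absorbed SW + ε·downward IR = σT_s⁴) with T_a⁴ = T_s⁴/2 reduces to T_s = T_e·[2/(2−ε)]^¼ = 268.8 K.

269 K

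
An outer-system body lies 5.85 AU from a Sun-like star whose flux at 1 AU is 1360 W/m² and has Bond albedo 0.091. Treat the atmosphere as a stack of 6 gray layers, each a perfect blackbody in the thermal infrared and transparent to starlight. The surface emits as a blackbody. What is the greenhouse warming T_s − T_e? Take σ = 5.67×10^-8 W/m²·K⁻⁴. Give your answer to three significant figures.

Irradiance scales as 1/d², so S = 1360 W/m² × (1/5.85)² = 39.74 W/m².
Top-of-atmosphere balance: σT_e⁴ = S(1−α)/4 = 9.031 W/m² → T_e = 112.3 K.
T_s = (N+1)^(1/4)·T_e = 182.7 K.
So the greenhouse effect raises the surface by 182.7 − 112.3 = 70.39 K.

70.4 kelvin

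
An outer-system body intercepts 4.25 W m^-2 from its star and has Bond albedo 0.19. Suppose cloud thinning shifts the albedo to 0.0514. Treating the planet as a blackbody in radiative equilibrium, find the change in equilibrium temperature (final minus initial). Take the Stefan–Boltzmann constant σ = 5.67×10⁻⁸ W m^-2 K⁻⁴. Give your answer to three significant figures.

Initial: T₁ = [S(1−0.19)/(4σ)]^(1/4) = 62.42 K.
Final:   T₂ = [S(1−0.0514)/(4σ)]^(1/4) = 64.93 K.
Change: 64.93 − 62.42 = 2.514 K.

2.51 K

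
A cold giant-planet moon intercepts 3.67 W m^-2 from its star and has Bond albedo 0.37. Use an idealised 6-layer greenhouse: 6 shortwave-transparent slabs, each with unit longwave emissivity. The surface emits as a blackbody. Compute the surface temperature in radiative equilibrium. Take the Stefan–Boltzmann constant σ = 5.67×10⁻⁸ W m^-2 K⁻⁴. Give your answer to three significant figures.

Top-of-atmosphere balance: σT_e⁴ = S(1−α)/4 = 0.5780 W m^-2 → T_e = 56.51 K.
Layer-by-layer balance gives σT_s⁴ = (N+1)σT_e⁴, so T_s = 7^¼·56.51 = 91.91 K.

91.9 K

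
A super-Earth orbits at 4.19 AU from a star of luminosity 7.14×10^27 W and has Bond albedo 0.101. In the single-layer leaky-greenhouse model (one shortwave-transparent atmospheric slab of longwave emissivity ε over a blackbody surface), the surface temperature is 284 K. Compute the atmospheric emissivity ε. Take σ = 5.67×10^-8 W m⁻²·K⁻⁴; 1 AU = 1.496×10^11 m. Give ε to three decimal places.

0.238

Orbital distance: d = 4.19 AU = 6.268×10^11 m.
Flux at the orbit: S = L/(4πd²) = 7.14×10^27/(4π·(6.27×10^11)²) = 1446 W m⁻².
First, T_e = [1446·(1−0.101)/(4σ)]^(1/4) = 275.2 K.
Since (2−ε)/2 = (T_e/T_s)⁴ = 0.8811, ε = 0.2377.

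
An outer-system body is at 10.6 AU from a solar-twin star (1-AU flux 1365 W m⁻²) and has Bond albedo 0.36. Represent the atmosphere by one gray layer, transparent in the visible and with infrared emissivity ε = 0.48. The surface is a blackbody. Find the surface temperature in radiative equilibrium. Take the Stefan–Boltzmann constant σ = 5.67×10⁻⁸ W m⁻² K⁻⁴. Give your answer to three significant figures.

82.0 kelvin

Irradiance scales as 1/d², so S = 1365 W m⁻² × (1/10.6)² = 12.15 W m⁻².
At the top of the atmosphere, σT_e⁴ = S(1−α)/4 = 1.944 W m⁻², giving T_e = 76.52 K.
For a single slab of emissivity ε, T_s⁴ = 2T_e⁴/(2−ε); thus T_s = 76.52·(1.316)^(1/4) = 81.95 K.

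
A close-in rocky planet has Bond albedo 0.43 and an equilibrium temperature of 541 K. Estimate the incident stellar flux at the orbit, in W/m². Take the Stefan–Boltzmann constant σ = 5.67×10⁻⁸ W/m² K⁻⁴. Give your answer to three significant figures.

34100 W/m²

From S(1−α)/4 = σT⁴: S = 4σT⁴/(1−α).
σT⁴ = 5.67×10⁻⁸·(541)⁴ = 4857 W/m².
S = 4·4857/0.57 = 34080 W/m².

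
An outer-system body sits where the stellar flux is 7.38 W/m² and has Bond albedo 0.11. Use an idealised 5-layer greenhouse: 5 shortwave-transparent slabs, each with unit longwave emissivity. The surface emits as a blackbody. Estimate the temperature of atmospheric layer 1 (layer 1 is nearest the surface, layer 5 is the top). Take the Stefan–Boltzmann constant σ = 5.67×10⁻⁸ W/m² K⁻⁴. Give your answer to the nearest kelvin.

110 K

The effective emission temperature is T_e = [S(1−α)/(4σ)]^¼ = 73.36 K.
In the N-layer model, layer k (counted from the surface) has T_k = (N+1−k)^(1/4)·T_e.
With k = 1: T_1 = (5+1−1)^¼·73.36 K = 109.7 K.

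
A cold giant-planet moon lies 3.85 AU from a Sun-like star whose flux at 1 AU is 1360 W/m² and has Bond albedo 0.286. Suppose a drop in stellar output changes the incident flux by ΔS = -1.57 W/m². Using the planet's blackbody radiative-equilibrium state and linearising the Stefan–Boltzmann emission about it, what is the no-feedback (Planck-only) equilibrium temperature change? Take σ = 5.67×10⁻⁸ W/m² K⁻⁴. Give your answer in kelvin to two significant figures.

Irradiance scales as 1/d², so S = 1360 W/m² × (1/3.85)² = 91.75 W/m².
The baseline emission temperature is T_e = 130.4 K.
TOA radiative forcing: ΔF = (1−α)ΔS/4 = 0.714·(-1.57)/4 = -0.2802 W/m².
The Planck feedback parameter is 4σT_e³ = 0.5025 W/m²/K.
ΔT₀ = ΔF/λ_P = -0.2802/0.5025 = -0.558 K.

-0.56 kelvin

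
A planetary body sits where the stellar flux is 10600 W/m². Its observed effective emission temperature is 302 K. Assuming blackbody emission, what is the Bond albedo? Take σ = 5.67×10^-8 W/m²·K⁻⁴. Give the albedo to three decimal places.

0.822

Rearranging the radiative balance, α = 1 − 4σT⁴/S.
4σT⁴ = 4·5.67×10⁻⁸·(302)⁴ = 1887 W/m².
Hence α = 1 − 1887/10600 = 0.8220.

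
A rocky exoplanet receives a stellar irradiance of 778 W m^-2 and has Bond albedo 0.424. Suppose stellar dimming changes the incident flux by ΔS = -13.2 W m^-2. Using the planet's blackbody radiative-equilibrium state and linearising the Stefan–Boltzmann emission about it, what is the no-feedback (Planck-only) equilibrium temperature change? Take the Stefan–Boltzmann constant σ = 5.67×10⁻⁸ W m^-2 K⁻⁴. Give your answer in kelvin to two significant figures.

The baseline emission temperature is T_e = 210.8 K.
TOA radiative forcing: ΔF = (1−α)ΔS/4 = 0.576·(-13.2)/4 = -1.901 W m^-2.
Linearising σT⁴ gives d(σT⁴)/dT = 4σT_e³ = 2.126 W m^-2 per K.
So ΔT₀ = -1.901/2.126 = -0.894 K.

-0.89 K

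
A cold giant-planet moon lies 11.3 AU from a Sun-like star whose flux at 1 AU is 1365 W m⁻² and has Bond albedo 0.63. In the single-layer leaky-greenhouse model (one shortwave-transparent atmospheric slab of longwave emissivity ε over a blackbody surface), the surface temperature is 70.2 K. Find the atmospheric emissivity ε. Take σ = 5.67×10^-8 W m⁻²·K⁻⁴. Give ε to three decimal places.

0.564

By the inverse-square law, S = 1365/11.3² = 10.69 W m⁻².
TOA balance gives T_e = 64.62 K.
T_s⁴ = T_e⁴·2/(2−ε) → ε = 2 − 2(T_e/T_s)⁴ = 2 − 2·(64.62/70.2)⁴ = 0.5638.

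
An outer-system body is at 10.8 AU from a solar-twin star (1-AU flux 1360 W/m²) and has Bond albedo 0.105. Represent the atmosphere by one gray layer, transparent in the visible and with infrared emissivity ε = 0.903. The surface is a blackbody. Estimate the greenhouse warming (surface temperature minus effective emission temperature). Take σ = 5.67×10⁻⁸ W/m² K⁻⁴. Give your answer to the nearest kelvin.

13 kelvin

By the inverse-square law, S = 1360/10.8² = 11.66 W/m².
Effective emission temperature (TOA balance): σT_e⁴ = S(1−α)/4 = 2.609 W/m² → T_e = 82.36 K.
For a single slab of emissivity ε, T_s⁴ = 2T_e⁴/(2−ε); thus T_s = 82.36·(1.823)^(1/4) = 95.70 K.
Greenhouse warming: T_s − T_e = 13.34 K.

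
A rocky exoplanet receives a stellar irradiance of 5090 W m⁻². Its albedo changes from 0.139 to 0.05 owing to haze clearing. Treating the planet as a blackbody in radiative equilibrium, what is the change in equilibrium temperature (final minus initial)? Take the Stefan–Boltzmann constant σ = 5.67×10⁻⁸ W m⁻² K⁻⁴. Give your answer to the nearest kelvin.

9 kelvin

Initial: T₁ = [S(1−0.139)/(4σ)]^(1/4) = 372.8 K.
With α = 0.05, T₂ = 382.1 K.
Change: 382.1 − 372.8 = 9.282 K.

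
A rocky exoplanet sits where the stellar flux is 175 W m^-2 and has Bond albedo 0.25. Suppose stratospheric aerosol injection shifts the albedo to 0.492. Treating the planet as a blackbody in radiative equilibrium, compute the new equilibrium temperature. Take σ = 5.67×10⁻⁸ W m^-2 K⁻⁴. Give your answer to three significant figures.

141 K

New equilibrium: T₂ = [(1−0.492)·175.0/(4σ)]^(1/4) = 140.7 K.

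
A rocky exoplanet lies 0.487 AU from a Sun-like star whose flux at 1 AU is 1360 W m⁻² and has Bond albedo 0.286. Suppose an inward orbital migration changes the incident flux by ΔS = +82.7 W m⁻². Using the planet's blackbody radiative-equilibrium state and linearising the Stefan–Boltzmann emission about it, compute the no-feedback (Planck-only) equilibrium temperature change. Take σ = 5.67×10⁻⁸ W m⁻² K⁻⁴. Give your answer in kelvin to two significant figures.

By the inverse-square law, S = 1360/0.487² = 5734 W m⁻².
Reference equilibrium: T_e = [S(1−α)/(4σ)]^(1/4) = 366.6 K.
Only a fraction (1−α) is absorbed and it's spread over 4πR², so ΔF = (1−α)ΔS/4 = 14.76 W m⁻².
The Planck feedback parameter is 4σT_e³ = 11.17 W m⁻²/K.
So ΔT₀ = 14.76/11.17 = 1.32 K.

1.3 K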